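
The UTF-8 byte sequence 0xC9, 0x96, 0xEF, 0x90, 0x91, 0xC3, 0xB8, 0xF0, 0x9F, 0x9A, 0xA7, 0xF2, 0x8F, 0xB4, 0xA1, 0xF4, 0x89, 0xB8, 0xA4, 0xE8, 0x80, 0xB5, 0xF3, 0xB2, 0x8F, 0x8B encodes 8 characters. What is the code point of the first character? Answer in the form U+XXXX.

U+0256

Offset 0: leading byte 0xC9 = 11001001 → 2-byte char #1 = C9 96.
Leading byte 0xC9 = 11001001 matches 110xxxxx → 2-byte sequence.
Byte 1: 0xC9 = 11001001, payload 01001 (5 bits).
Byte 2: 0x96 = 10010110 (10xxxxxx ✓), payload 010110.
Concatenate: 01001010110 = 0x256 (11 bits → U+0256).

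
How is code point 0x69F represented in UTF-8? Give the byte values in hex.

DA 9F

U+069F = 0x69F = 1695 decimal. In range U+0080–U+07FF → 2-byte form: 110xxxxx 10xxxxxx.
Binary (11 bits): 11010011111.
Split 5+6: 11010 | 011111.
Byte 1: 11011010 = 0xDA.
Byte 2: 10011111 = 0x9F.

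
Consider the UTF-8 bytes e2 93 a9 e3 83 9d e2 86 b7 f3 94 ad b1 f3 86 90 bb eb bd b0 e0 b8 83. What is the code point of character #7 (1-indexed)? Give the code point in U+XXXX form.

Offset 0: leading byte 0xE2 = 11100010 → 3-byte char #1 = E2 93 A9.
Offset 3: leading byte 0xE3 = 11100011 → 3-byte char #2 = E3 83 9D.
Offset 6: leading byte 0xE2 = 11100010 → 3-byte char #3 = E2 86 B7.
Offset 9: leading byte 0xF3 = 11110011 → 4-byte char #4 = F3 94 AD B1.
Offset 13: leading byte 0xF3 = 11110011 → 4-byte char #5 = F3 86 90 BB.
Offset 17: leading byte 0xEB = 11101011 → 3-byte char #6 = EB BD B0.
Offset 20: leading byte 0xE0 = 11100000 → 3-byte char #7 = E0 B8 83.
Leading byte 0xE0 = 11100000 matches 1110xxxx → 3-byte sequence.
Byte 1: 0xE0 = 11100000, payload 0000 (4 bits).
Byte 2: 0xB8 = 10111000 (10xxxxxx ✓), payload 111000.
Byte 3: 0x83 = 10000011 (10xxxxxx ✓), payload 000011.
Concatenate: 0000111000000011 = 0xE03 (16 bits → U+0E03).

U+0E03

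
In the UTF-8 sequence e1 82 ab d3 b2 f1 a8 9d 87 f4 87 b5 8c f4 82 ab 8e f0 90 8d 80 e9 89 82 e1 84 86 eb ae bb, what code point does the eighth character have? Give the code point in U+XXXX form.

Offset 0: leading byte 0xE1 = 11100001 → 3-byte char #1 = E1 82 AB.
Offset 3: leading byte 0xD3 = 11010011 → 2-byte char #2 = D3 B2.
Offset 5: leading byte 0xF1 = 11110001 → 4-byte char #3 = F1 A8 9D 87.
Offset 9: leading byte 0xF4 = 11110100 → 4-byte char #4 = F4 87 B5 8C.
Offset 13: leading byte 0xF4 = 11110100 → 4-byte char #5 = F4 82 AB 8E.
Offset 17: leading byte 0xF0 = 11110000 → 4-byte char #6 = F0 90 8D 80.
Offset 21: leading byte 0xE9 = 11101001 → 3-byte char #7 = E9 89 82.
Offset 24: leading byte 0xE1 = 11100001 → 3-byte char #8 = E1 84 86.
Leading byte 0xE1 = 11100001 matches 1110xxxx → 3-byte sequence.
Byte 1: 0xE1 = 11100001, payload 0001 (4 bits).
Byte 2: 0x84 = 10000100 (10xxxxxx ✓), payload 000100.
Byte 3: 0x86 = 10000110 (10xxxxxx ✓), payload 000110.
Concatenate: 0001000100000110 = 0x1106 (16 bits → U+1106).

U+1106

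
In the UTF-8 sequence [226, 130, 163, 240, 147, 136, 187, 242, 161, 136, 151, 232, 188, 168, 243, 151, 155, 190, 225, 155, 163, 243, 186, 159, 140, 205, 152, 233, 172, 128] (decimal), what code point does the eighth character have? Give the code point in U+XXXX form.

Offset 0: leading byte 0xE2 = 11100010 → 3-byte char #1 = E2 82 A3.
Offset 3: leading byte 0xF0 = 11110000 → 4-byte char #2 = F0 93 88 BB.
Offset 7: leading byte 0xF2 = 11110010 → 4-byte char #3 = F2 A1 88 97.
Offset 11: leading byte 0xE8 = 11101000 → 3-byte char #4 = E8 BC A8.
Offset 14: leading byte 0xF3 = 11110011 → 4-byte char #5 = F3 97 9B BE.
Offset 18: leading byte 0xE1 = 11100001 → 3-byte char #6 = E1 9B A3.
Offset 21: leading byte 0xF3 = 11110011 → 4-byte char #7 = F3 BA 9F 8C.
Offset 25: leading byte 0xCD = 11001101 → 2-byte char #8 = CD 98.
Leading byte 0xCD = 11001101 matches 110xxxxx → 2-byte sequence.
Byte 1: 0xCD = 11001101, payload 01101 (5 bits).
Byte 2: 0x98 = 10011000 (10xxxxxx ✓), payload 011000.
Concatenate: 01101011000 = 0x358 (11 bits → U+0358).

U+0358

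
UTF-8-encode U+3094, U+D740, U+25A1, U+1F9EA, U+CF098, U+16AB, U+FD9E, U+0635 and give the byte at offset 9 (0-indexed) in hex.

U+3094 → 3-byte form E3 82 94 at offsets 0–2.
U+D740 → 3-byte form ED 9D 80 at offsets 3–5.
U+25A1 → 3-byte form E2 96 A1 at offsets 6–8.
U+1F9EA → 4-byte form F0 9F A7 AA at offsets 9–12.
Offset 9 falls in char 4's range; it's byte 1 of F0 9F A7 AA = 0xF0.

0xF0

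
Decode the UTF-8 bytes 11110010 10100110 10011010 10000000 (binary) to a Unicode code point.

U+A6680

Leading byte 0xF2 = 11110010 matches 11110xxx → 4-byte sequence.
Byte 1: 0xF2 = 11110010, payload 010 (3 bits).
Byte 2: 0xA6 = 10100110 (10xxxxxx ✓), payload 100110.
Byte 3: 0x9A = 10011010 (10xxxxxx ✓), payload 011010.
Byte 4: 0x80 = 10000000 (10xxxxxx ✓), payload 000000.
Concatenate: 010100110011010000000 = 0xA6680 (21 bits → U+A6680).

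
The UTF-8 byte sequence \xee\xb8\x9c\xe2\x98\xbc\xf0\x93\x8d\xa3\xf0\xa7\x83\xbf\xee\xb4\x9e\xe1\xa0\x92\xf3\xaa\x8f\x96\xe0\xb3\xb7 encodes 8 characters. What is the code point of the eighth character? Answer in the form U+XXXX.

Offset 0: leading byte 0xEE = 11101110 → 3-byte char #1 = EE B8 9C.
Offset 3: leading byte 0xE2 = 11100010 → 3-byte char #2 = E2 98 BC.
Offset 6: leading byte 0xF0 = 11110000 → 4-byte char #3 = F0 93 8D A3.
Offset 10: leading byte 0xF0 = 11110000 → 4-byte char #4 = F0 A7 83 BF.
Offset 14: leading byte 0xEE = 11101110 → 3-byte char #5 = EE B4 9E.
Offset 17: leading byte 0xE1 = 11100001 → 3-byte char #6 = E1 A0 92.
Offset 20: leading byte 0xF3 = 11110011 → 4-byte char #7 = F3 AA 8F 96.
Offset 24: leading byte 0xE0 = 11100000 → 3-byte char #8 = E0 B3 B7.
Leading byte 0xE0 = 11100000 matches 1110xxxx → 3-byte sequence.
Byte 1: 0xE0 = 11100000, payload 0000 (4 bits).
Byte 2: 0xB3 = 10110011 (10xxxxxx ✓), payload 110011.
Byte 3: 0xB7 = 10110111 (10xxxxxx ✓), payload 110111.
Concatenate: 0000110011110111 = 0xCF7 (16 bits → U+0CF7).

U+0CF7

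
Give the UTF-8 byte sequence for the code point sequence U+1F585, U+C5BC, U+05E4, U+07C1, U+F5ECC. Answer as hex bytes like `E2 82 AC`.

F0 9F 96 85 EC 96 BC D7 A4 DF 81 F3 B5 BB 8C

U+1F585: 4-byte form → F0 9F 96 85.
U+C5BC: 3-byte form → EC 96 BC.
U+05E4: 2-byte form → D7 A4.
U+07C1: 2-byte form → DF 81.
U+F5ECC: 4-byte form → F3 B5 BB 8C.
Concatenated (15 bytes): F0 9F 96 85 EC 96 BC D7 A4 DF 81 F3 B5 BB 8C.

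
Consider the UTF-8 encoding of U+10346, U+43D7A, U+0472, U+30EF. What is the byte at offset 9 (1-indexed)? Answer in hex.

1-indexed offset 9 is 0-indexed offset 8.
U+10346 → 4-byte form F0 90 8D 86 at offsets 0–3.
U+43D7A → 4-byte form F1 83 B5 BA at offsets 4–7.
U+0472 → 2-byte form D1 B2 at offsets 8–9.
Offset 8 falls in char 3's range; it's byte 1 of D1 B2 = 0xD1.

0xD1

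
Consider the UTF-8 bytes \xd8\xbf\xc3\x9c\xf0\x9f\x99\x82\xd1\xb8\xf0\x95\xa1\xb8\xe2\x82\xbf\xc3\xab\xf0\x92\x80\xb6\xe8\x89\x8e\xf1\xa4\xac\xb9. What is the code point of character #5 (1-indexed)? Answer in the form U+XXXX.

U+15878

Offset 0: leading byte 0xD8 = 11011000 → 2-byte char #1 = D8 BF.
Offset 2: leading byte 0xC3 = 11000011 → 2-byte char #2 = C3 9C.
Offset 4: leading byte 0xF0 = 11110000 → 4-byte char #3 = F0 9F 99 82.
Offset 8: leading byte 0xD1 = 11010001 → 2-byte char #4 = D1 B8.
Offset 10: leading byte 0xF0 = 11110000 → 4-byte char #5 = F0 95 A1 B8.
Leading byte 0xF0 = 11110000 matches 11110xxx → 4-byte sequence.
Byte 1: 0xF0 = 11110000, payload 000 (3 bits).
Byte 2: 0x95 = 10010101 (10xxxxxx ✓), payload 010101.
Byte 3: 0xA1 = 10100001 (10xxxxxx ✓), payload 100001.
Byte 4: 0xB8 = 10111000 (10xxxxxx ✓), payload 111000.
Concatenate: 000010101100001111000 = 0x15878 (21 bits → U+15878).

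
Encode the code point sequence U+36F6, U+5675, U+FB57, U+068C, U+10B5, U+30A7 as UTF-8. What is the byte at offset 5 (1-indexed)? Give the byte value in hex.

0x99

1-indexed offset 5 is 0-indexed offset 4.
U+36F6 → 3-byte form E3 9B B6 at offsets 0–2.
U+5675 → 3-byte form E5 99 B5 at offsets 3–5.
Offset 4 falls in char 2's range; it's byte 2 of E5 99 B5 = 0x99.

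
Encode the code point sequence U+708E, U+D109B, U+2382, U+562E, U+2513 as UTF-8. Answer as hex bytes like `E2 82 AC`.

E7 82 8E F3 91 82 9B E2 8E 82 E5 98 AE E2 94 93

U+708E: 3-byte form → E7 82 8E.
U+D109B: 4-byte form → F3 91 82 9B.
U+2382: 3-byte form → E2 8E 82.
U+562E: 3-byte form → E5 98 AE.
U+2513: 3-byte form → E2 94 93.
Concatenated (16 bytes): E7 82 8E F3 91 82 9B E2 8E 82 E5 98 AE E2 94 93.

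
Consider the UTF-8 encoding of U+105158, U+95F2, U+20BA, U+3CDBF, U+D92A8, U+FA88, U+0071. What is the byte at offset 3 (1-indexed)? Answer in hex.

0x85

1-indexed offset 3 is 0-indexed offset 2.
U+105158 → 4-byte form F4 85 85 98 at offsets 0–3.
Offset 2 falls in char 1's range; it's byte 3 of F4 85 85 98 = 0x85.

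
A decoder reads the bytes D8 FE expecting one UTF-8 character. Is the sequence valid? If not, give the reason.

Leading byte 0xD8 = 11011000 → 2-byte form.
Byte 2 is 0xFE = 11111110, which is not 10xxxxxx — expected a continuation byte.

invalid (non-continuation byte where continuation expected)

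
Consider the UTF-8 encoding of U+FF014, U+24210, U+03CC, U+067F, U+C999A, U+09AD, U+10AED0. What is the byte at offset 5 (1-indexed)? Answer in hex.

1-indexed offset 5 is 0-indexed offset 4.
U+FF014 → 4-byte form F3 BF 80 94 at offsets 0–3.
U+24210 → 4-byte form F0 A4 88 90 at offsets 4–7.
Offset 4 falls in char 2's range; it's byte 1 of F0 A4 88 90 = 0xF0.

0xF0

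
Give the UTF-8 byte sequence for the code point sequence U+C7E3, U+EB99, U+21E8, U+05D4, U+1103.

EC 9F A3 EE AE 99 E2 87 A8 D7 94 E1 84 83

U+C7E3: 3-byte form → EC 9F A3.
U+EB99: 3-byte form → EE AE 99.
U+21E8: 3-byte form → E2 87 A8.
U+05D4: 2-byte form → D7 94.
U+1103: 3-byte form → E1 84 83.
Concatenated (14 bytes): EC 9F A3 EE AE 99 E2 87 A8 D7 94 E1 84 83.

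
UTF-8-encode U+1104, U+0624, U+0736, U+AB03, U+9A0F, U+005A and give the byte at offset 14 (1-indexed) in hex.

0x5A

1-indexed offset 14 is 0-indexed offset 13.
U+1104 → 3-byte form E1 84 84 at offsets 0–2.
U+0624 → 2-byte form D8 A4 at offsets 3–4.
U+0736 → 2-byte form DC B6 at offsets 5–6.
U+AB03 → 3-byte form EA AC 83 at offsets 7–9.
U+9A0F → 3-byte form E9 A8 8F at offsets 10–12.
U+005A → 1-byte form 5A at offsets 13–13.
Offset 13 falls in char 6's range; it's byte 1 of 5A = 0x5A.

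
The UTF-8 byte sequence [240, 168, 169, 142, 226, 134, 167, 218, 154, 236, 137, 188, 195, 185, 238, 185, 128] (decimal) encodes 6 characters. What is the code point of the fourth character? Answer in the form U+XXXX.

Offset 0: leading byte 0xF0 = 11110000 → 4-byte char #1 = F0 A8 A9 8E.
Offset 4: leading byte 0xE2 = 11100010 → 3-byte char #2 = E2 86 A7.
Offset 7: leading byte 0xDA = 11011010 → 2-byte char #3 = DA 9A.
Offset 9: leading byte 0xEC = 11101100 → 3-byte char #4 = EC 89 BC.
Leading byte 0xEC = 11101100 matches 1110xxxx → 3-byte sequence.
Byte 1: 0xEC = 11101100, payload 1100 (4 bits).
Byte 2: 0x89 = 10001001 (10xxxxxx ✓), payload 001001.
Byte 3: 0xBC = 10111100 (10xxxxxx ✓), payload 111100.
Concatenate: 1100001001111100 = 0xC27C (16 bits → U+C27C).

U+C27C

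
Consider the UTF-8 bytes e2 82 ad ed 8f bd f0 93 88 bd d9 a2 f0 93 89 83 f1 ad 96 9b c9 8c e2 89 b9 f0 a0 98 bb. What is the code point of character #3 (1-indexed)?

Offset 0: leading byte 0xE2 = 11100010 → 3-byte char #1 = E2 82 AD.
Offset 3: leading byte 0xED = 11101101 → 3-byte char #2 = ED 8F BD.
Offset 6: leading byte 0xF0 = 11110000 → 4-byte char #3 = F0 93 88 BD.
Leading byte 0xF0 = 11110000 matches 11110xxx → 4-byte sequence.
Byte 1: 0xF0 = 11110000, payload 000 (3 bits).
Byte 2: 0x93 = 10010011 (10xxxxxx ✓), payload 010011.
Byte 3: 0x88 = 10001000 (10xxxxxx ✓), payload 001000.
Byte 4: 0xBD = 10111101 (10xxxxxx ✓), payload 111101.
Concatenate: 000010011001000111101 = 0x1323D (21 bits → U+1323D).

U+1323D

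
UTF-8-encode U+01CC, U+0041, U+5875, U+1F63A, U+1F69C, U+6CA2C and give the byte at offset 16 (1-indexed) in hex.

1-indexed offset 16 is 0-indexed offset 15.
U+01CC → 2-byte form C7 8C at offsets 0–1.
U+0041 → 1-byte form 41 at offsets 2–2.
U+5875 → 3-byte form E5 A1 B5 at offsets 3–5.
U+1F63A → 4-byte form F0 9F 98 BA at offsets 6–9.
U+1F69C → 4-byte form F0 9F 9A 9C at offsets 10–13.
U+6CA2C → 4-byte form F1 AC A8 AC at offsets 14–17.
Offset 15 falls in char 6's range; it's byte 2 of F1 AC A8 AC = 0xAC.

0xAC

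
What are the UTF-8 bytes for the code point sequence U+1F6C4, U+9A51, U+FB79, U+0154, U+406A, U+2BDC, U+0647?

F0 9F 9B 84 E9 A9 91 EF AD B9 C5 94 E4 81 AA E2 AF 9C D9 87

U+1F6C4: 4-byte form → F0 9F 9B 84.
U+9A51: 3-byte form → E9 A9 91.
U+FB79: 3-byte form → EF AD B9.
U+0154: 2-byte form → C5 94.
U+406A: 3-byte form → E4 81 AA.
U+2BDC: 3-byte form → E2 AF 9C.
U+0647: 2-byte form → D9 87.
Concatenated (20 bytes): F0 9F 9B 84 E9 A9 91 EF AD B9 C5 94 E4 81 AA E2 AF 9C D9 87.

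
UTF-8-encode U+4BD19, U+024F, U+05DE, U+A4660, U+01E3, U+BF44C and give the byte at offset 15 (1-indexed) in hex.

1-indexed offset 15 is 0-indexed offset 14.
U+4BD19 → 4-byte form F1 8B B4 99 at offsets 0–3.
U+024F → 2-byte form C9 8F at offsets 4–5.
U+05DE → 2-byte form D7 9E at offsets 6–7.
U+A4660 → 4-byte form F2 A4 99 A0 at offsets 8–11.
U+01E3 → 2-byte form C7 A3 at offsets 12–13.
U+BF44C → 4-byte form F2 BF 91 8C at offsets 14–17.
Offset 14 falls in char 6's range; it's byte 1 of F2 BF 91 8C = 0xF2.

0xF2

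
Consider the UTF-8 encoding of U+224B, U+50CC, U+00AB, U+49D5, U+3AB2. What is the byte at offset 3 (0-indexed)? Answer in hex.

0xE5

U+224B → 3-byte form E2 89 8B at offsets 0–2.
U+50CC → 3-byte form E5 83 8C at offsets 3–5.
Offset 3 falls in char 2's range; it's byte 1 of E5 83 8C = 0xE5.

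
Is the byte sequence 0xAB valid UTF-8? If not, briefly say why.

Byte 0xAB = 10101011 has the form 10xxxxxx — a continuation byte — but there is no preceding leading byte.

invalid (continuation byte with no leading byte)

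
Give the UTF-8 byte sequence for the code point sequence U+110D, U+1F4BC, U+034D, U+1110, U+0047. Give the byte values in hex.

U+110D: 3-byte form → E1 84 8D.
U+1F4BC: 4-byte form → F0 9F 92 BC.
U+034D: 2-byte form → CD 8D.
U+1110: 3-byte form → E1 84 90.
U+0047: 1-byte form → 47.
Concatenated (13 bytes): E1 84 8D F0 9F 92 BC CD 8D E1 84 90 47.

E1 84 8D F0 9F 92 BC CD 8D E1 84 90 47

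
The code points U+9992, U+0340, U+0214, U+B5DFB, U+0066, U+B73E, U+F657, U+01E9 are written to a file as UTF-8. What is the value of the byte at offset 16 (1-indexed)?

0xEF

1-indexed offset 16 is 0-indexed offset 15.
U+9992 → 3-byte form E9 A6 92 at offsets 0–2.
U+0340 → 2-byte form CD 80 at offsets 3–4.
U+0214 → 2-byte form C8 94 at offsets 5–6.
U+B5DFB → 4-byte form F2 B5 B7 BB at offsets 7–10.
U+0066 → 1-byte form 66 at offsets 11–11.
U+B73E → 3-byte form EB 9C BE at offsets 12–14.
U+F657 → 3-byte form EF 99 97 at offsets 15–17.
Offset 15 falls in char 7's range; it's byte 1 of EF 99 97 = 0xEF.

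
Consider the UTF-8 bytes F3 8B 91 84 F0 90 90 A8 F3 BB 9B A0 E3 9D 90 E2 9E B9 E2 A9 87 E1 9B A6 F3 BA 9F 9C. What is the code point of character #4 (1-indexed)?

Offset 0: leading byte 0xF3 = 11110011 → 4-byte char #1 = F3 8B 91 84.
Offset 4: leading byte 0xF0 = 11110000 → 4-byte char #2 = F0 90 90 A8.
Offset 8: leading byte 0xF3 = 11110011 → 4-byte char #3 = F3 BB 9B A0.
Offset 12: leading byte 0xE3 = 11100011 → 3-byte char #4 = E3 9D 90.
Leading byte 0xE3 = 11100011 matches 1110xxxx → 3-byte sequence.
Byte 1: 0xE3 = 11100011, payload 0011 (4 bits).
Byte 2: 0x9D = 10011101 (10xxxxxx ✓), payload 011101.
Byte 3: 0x90 = 10010000 (10xxxxxx ✓), payload 010000.
Concatenate: 0011011101010000 = 0x3750 (16 bits → U+3750).

U+3750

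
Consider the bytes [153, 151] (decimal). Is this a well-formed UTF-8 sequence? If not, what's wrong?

invalid (continuation byte with no leading byte)

Byte 0x99 = 10011001 has the form 10xxxxxx — a continuation byte — but there is no preceding leading byte.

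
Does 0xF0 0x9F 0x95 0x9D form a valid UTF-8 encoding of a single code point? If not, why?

Leading byte 0xF0 = 11110000 → 4-byte form.
Continuation bytes 0x9F=10011111, 0x95=10010101, 0x9D=10011101 all match 10xxxxxx.
Decoded value 0x1F55D is ≥ 0x10000 (shortest form) and not a surrogate.

valid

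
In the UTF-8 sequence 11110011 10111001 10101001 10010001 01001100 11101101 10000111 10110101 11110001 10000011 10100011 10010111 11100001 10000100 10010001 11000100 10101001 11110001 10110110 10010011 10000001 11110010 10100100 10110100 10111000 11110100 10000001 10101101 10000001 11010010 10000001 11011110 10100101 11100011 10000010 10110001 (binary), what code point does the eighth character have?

Offset 0: leading byte 0xF3 = 11110011 → 4-byte char #1 = F3 B9 A9 91.
Offset 4: leading byte 0x4C = 01001100 → 1-byte char #2 = 4C.
Offset 5: leading byte 0xED = 11101101 → 3-byte char #3 = ED 87 B5.
Offset 8: leading byte 0xF1 = 11110001 → 4-byte char #4 = F1 83 A3 97.
Offset 12: leading byte 0xE1 = 11100001 → 3-byte char #5 = E1 84 91.
Offset 15: leading byte 0xC4 = 11000100 → 2-byte char #6 = C4 A9.
Offset 17: leading byte 0xF1 = 11110001 → 4-byte char #7 = F1 B6 93 81.
Offset 21: leading byte 0xF2 = 11110010 → 4-byte char #8 = F2 A4 B4 B8.
Leading byte 0xF2 = 11110010 matches 11110xxx → 4-byte sequence.
Byte 1: 0xF2 = 11110010, payload 010 (3 bits).
Byte 2: 0xA4 = 10100100 (10xxxxxx ✓), payload 100100.
Byte 3: 0xB4 = 10110100 (10xxxxxx ✓), payload 110100.
Byte 4: 0xB8 = 10111000 (10xxxxxx ✓), payload 111000.
Concatenate: 010100100110100111000 = 0xA4D38 (21 bits → U+A4D38).

U+A4D38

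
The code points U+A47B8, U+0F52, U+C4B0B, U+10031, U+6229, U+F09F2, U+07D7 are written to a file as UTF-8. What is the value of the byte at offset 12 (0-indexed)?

U+A47B8 → 4-byte form F2 A4 9E B8 at offsets 0–3.
U+0F52 → 3-byte form E0 BD 92 at offsets 4–6.
U+C4B0B → 4-byte form F3 84 AC 8B at offsets 7–10.
U+10031 → 4-byte form F0 90 80 B1 at offsets 11–14.
Offset 12 falls in char 4's range; it's byte 2 of F0 90 80 B1 = 0x90.

0x90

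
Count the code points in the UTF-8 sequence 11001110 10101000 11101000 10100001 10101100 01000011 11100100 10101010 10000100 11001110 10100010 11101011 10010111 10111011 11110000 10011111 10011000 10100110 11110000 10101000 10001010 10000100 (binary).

Byte at offset 0: 0xCE = 11001110 → 2-byte char (#1). Advance 2.
Byte at offset 2: 0xE8 = 11101000 → 3-byte char (#2). Advance 3.
Byte at offset 5: 0x43 = 01000011 → 1-byte char (#3). Advance 1.
Byte at offset 6: 0xE4 = 11100100 → 3-byte char (#4). Advance 3.
Byte at offset 9: 0xCE = 11001110 → 2-byte char (#5). Advance 2.
Byte at offset 11: 0xEB = 11101011 → 3-byte char (#6). Advance 3.
Byte at offset 14: 0xF0 = 11110000 → 4-byte char (#7). Advance 4.
Byte at offset 18: 0xF0 = 11110000 → 4-byte char (#8). Advance 4.
Reached end at offset 22 after 8 code points.

8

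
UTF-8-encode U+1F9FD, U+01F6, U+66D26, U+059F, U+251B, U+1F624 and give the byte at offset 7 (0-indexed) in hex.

0xA6

U+1F9FD → 4-byte form F0 9F A7 BD at offsets 0–3.
U+01F6 → 2-byte form C7 B6 at offsets 4–5.
U+66D26 → 4-byte form F1 A6 B4 A6 at offsets 6–9.
Offset 7 falls in char 3's range; it's byte 2 of F1 A6 B4 A6 = 0xA6.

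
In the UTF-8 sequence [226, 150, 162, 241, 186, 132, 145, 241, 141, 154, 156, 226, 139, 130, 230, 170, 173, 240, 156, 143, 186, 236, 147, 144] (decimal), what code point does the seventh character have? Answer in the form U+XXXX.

U+C4D0

Offset 0: leading byte 0xE2 = 11100010 → 3-byte char #1 = E2 96 A2.
Offset 3: leading byte 0xF1 = 11110001 → 4-byte char #2 = F1 BA 84 91.
Offset 7: leading byte 0xF1 = 11110001 → 4-byte char #3 = F1 8D 9A 9C.
Offset 11: leading byte 0xE2 = 11100010 → 3-byte char #4 = E2 8B 82.
Offset 14: leading byte 0xE6 = 11100110 → 3-byte char #5 = E6 AA AD.
Offset 17: leading byte 0xF0 = 11110000 → 4-byte char #6 = F0 9C 8F BA.
Offset 21: leading byte 0xEC = 11101100 → 3-byte char #7 = EC 93 90.
Leading byte 0xEC = 11101100 matches 1110xxxx → 3-byte sequence.
Byte 1: 0xEC = 11101100, payload 1100 (4 bits).
Byte 2: 0x93 = 10010011 (10xxxxxx ✓), payload 010011.
Byte 3: 0x90 = 10010000 (10xxxxxx ✓), payload 010000.
Concatenate: 1100010011010000 = 0xC4D0 (16 bits → U+C4D0).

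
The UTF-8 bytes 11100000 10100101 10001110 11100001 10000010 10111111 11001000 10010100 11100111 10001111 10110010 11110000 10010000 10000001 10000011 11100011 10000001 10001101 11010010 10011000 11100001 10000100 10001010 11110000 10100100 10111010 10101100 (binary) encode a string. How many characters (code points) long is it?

Byte at offset 0: 0xE0 = 11100000 → 3-byte char (#1). Advance 3.
Byte at offset 3: 0xE1 = 11100001 → 3-byte char (#2). Advance 3.
Byte at offset 6: 0xC8 = 11001000 → 2-byte char (#3). Advance 2.
Byte at offset 8: 0xE7 = 11100111 → 3-byte char (#4). Advance 3.
Byte at offset 11: 0xF0 = 11110000 → 4-byte char (#5). Advance 4.
Byte at offset 15: 0xE3 = 11100011 → 3-byte char (#6). Advance 3.
Byte at offset 18: 0xD2 = 11010010 → 2-byte char (#7). Advance 2.
Byte at offset 20: 0xE1 = 11100001 → 3-byte char (#8). Advance 3.
Byte at offset 23: 0xF0 = 11110000 → 4-byte char (#9). Advance 4.
Reached end at offset 27 after 9 code points.

9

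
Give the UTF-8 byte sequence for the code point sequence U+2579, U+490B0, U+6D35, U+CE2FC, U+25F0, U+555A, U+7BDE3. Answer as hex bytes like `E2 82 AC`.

U+2579: 3-byte form → E2 95 B9.
U+490B0: 4-byte form → F1 89 82 B0.
U+6D35: 3-byte form → E6 B4 B5.
U+CE2FC: 4-byte form → F3 8E 8B BC.
U+25F0: 3-byte form → E2 97 B0.
U+555A: 3-byte form → E5 95 9A.
U+7BDE3: 4-byte form → F1 BB B7 A3.
Concatenated (24 bytes): E2 95 B9 F1 89 82 B0 E6 B4 B5 F3 8E 8B BC E2 97 B0 E5 95 9A F1 BB B7 A3.

E2 95 B9 F1 89 82 B0 E6 B4 B5 F3 8E 8B BC E2 97 B0 E5 95 9A F1 BB B7 A3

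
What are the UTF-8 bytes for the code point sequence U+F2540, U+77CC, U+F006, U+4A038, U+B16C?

F3 B2 95 80 E7 9F 8C EF 80 86 F1 8A 80 B8 EB 85 AC

U+F2540: 4-byte form → F3 B2 95 80.
U+77CC: 3-byte form → E7 9F 8C.
U+F006: 3-byte form → EF 80 86.
U+4A038: 4-byte form → F1 8A 80 B8.
U+B16C: 3-byte form → EB 85 AC.
Concatenated (17 bytes): F3 B2 95 80 E7 9F 8C EF 80 86 F1 8A 80 B8 EB 85 AC.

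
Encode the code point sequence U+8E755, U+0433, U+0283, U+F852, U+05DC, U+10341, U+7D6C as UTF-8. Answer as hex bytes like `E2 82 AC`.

U+8E755: 4-byte form → F2 8E 9D 95.
U+0433: 2-byte form → D0 B3.
U+0283: 2-byte form → CA 83.
U+F852: 3-byte form → EF A1 92.
U+05DC: 2-byte form → D7 9C.
U+10341: 4-byte form → F0 90 8D 81.
U+7D6C: 3-byte form → E7 B5 AC.
Concatenated (20 bytes): F2 8E 9D 95 D0 B3 CA 83 EF A1 92 D7 9C F0 90 8D 81 E7 B5 AC.

F2 8E 9D 95 D0 B3 CA 83 EF A1 92 D7 9C F0 90 8D 81 E7 B5 AC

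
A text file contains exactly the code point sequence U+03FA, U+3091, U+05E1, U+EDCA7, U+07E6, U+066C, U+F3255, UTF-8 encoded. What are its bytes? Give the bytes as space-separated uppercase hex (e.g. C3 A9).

CF BA E3 82 91 D7 A1 F3 AD B2 A7 DF A6 D9 AC F3 B3 89 95

U+03FA: 2-byte form → CF BA.
U+3091: 3-byte form → E3 82 91.
U+05E1: 2-byte form → D7 A1.
U+EDCA7: 4-byte form → F3 AD B2 A7.
U+07E6: 2-byte form → DF A6.
U+066C: 2-byte form → D9 AC.
U+F3255: 4-byte form → F3 B3 89 95.
Concatenated (19 bytes): CF BA E3 82 91 D7 A1 F3 AD B2 A7 DF A6 D9 AC F3 B3 89 95.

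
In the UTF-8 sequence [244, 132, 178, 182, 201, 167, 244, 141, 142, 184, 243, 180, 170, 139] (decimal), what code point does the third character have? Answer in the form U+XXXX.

Offset 0: leading byte 0xF4 = 11110100 → 4-byte char #1 = F4 84 B2 B6.
Offset 4: leading byte 0xC9 = 11001001 → 2-byte char #2 = C9 A7.
Offset 6: leading byte 0xF4 = 11110100 → 4-byte char #3 = F4 8D 8E B8.
Leading byte 0xF4 = 11110100 matches 11110xxx → 4-byte sequence.
Byte 1: 0xF4 = 11110100, payload 100 (3 bits).
Byte 2: 0x8D = 10001101 (10xxxxxx ✓), payload 001101.
Byte 3: 0x8E = 10001110 (10xxxxxx ✓), payload 001110.
Byte 4: 0xB8 = 10111000 (10xxxxxx ✓), payload 111000.
Concatenate: 100001101001110111000 = 0x10D3B8 (21 bits → U+10D3B8).

U+10D3B8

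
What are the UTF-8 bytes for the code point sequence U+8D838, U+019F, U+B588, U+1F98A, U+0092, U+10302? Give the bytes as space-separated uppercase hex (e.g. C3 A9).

F2 8D A0 B8 C6 9F EB 96 88 F0 9F A6 8A C2 92 F0 90 8C 82

U+8D838: 4-byte form → F2 8D A0 B8.
U+019F: 2-byte form → C6 9F.
U+B588: 3-byte form → EB 96 88.
U+1F98A: 4-byte form → F0 9F A6 8A.
U+0092: 2-byte form → C2 92.
U+10302: 4-byte form → F0 90 8C 82.
Concatenated (19 bytes): F2 8D A0 B8 C6 9F EB 96 88 F0 9F A6 8A C2 92 F0 90 8C 82.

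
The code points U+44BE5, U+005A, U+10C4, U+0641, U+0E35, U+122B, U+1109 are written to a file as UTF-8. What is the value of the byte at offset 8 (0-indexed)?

0xD9

U+44BE5 → 4-byte form F1 84 AF A5 at offsets 0–3.
U+005A → 1-byte form 5A at offsets 4–4.
U+10C4 → 3-byte form E1 83 84 at offsets 5–7.
U+0641 → 2-byte form D9 81 at offsets 8–9.
Offset 8 falls in char 4's range; it's byte 1 of D9 81 = 0xD9.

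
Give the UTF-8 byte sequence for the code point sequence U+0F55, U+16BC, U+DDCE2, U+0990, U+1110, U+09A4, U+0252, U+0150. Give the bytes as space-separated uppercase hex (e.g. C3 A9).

U+0F55: 3-byte form → E0 BD 95.
U+16BC: 3-byte form → E1 9A BC.
U+DDCE2: 4-byte form → F3 9D B3 A2.
U+0990: 3-byte form → E0 A6 90.
U+1110: 3-byte form → E1 84 90.
U+09A4: 3-byte form → E0 A6 A4.
U+0252: 2-byte form → C9 92.
U+0150: 2-byte form → C5 90.
Concatenated (23 bytes): E0 BD 95 E1 9A BC F3 9D B3 A2 E0 A6 90 E1 84 90 E0 A6 A4 C9 92 C5 90.

E0 BD 95 E1 9A BC F3 9D B3 A2 E0 A6 90 E1 84 90 E0 A6 A4 C9 92 C5 90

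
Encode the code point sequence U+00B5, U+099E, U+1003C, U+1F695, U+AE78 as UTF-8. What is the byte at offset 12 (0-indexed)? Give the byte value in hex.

U+00B5 → 2-byte form C2 B5 at offsets 0–1.
U+099E → 3-byte form E0 A6 9E at offsets 2–4.
U+1003C → 4-byte form F0 90 80 BC at offsets 5–8.
U+1F695 → 4-byte form F0 9F 9A 95 at offsets 9–12.
Offset 12 falls in char 4's range; it's byte 4 of F0 9F 9A 95 = 0x95.

0x95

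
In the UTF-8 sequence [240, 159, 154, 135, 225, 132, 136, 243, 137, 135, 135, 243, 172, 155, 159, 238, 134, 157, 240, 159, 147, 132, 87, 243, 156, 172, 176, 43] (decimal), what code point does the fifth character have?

U+E19D

Offset 0: leading byte 0xF0 = 11110000 → 4-byte char #1 = F0 9F 9A 87.
Offset 4: leading byte 0xE1 = 11100001 → 3-byte char #2 = E1 84 88.
Offset 7: leading byte 0xF3 = 11110011 → 4-byte char #3 = F3 89 87 87.
Offset 11: leading byte 0xF3 = 11110011 → 4-byte char #4 = F3 AC 9B 9F.
Offset 15: leading byte 0xEE = 11101110 → 3-byte char #5 = EE 86 9D.
Leading byte 0xEE = 11101110 matches 1110xxxx → 3-byte sequence.
Byte 1: 0xEE = 11101110, payload 1110 (4 bits).
Byte 2: 0x86 = 10000110 (10xxxxxx ✓), payload 000110.
Byte 3: 0x9D = 10011101 (10xxxxxx ✓), payload 011101.
Concatenate: 1110000110011101 = 0xE19D (16 bits → U+E19D).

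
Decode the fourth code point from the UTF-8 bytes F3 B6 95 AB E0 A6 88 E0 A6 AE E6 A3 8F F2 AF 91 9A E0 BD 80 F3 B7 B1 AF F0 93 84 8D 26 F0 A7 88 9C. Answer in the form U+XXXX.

U+68CF

Offset 0: leading byte 0xF3 = 11110011 → 4-byte char #1 = F3 B6 95 AB.
Offset 4: leading byte 0xE0 = 11100000 → 3-byte char #2 = E0 A6 88.
Offset 7: leading byte 0xE0 = 11100000 → 3-byte char #3 = E0 A6 AE.
Offset 10: leading byte 0xE6 = 11100110 → 3-byte char #4 = E6 A3 8F.
Leading byte 0xE6 = 11100110 matches 1110xxxx → 3-byte sequence.
Byte 1: 0xE6 = 11100110, payload 0110 (4 bits).
Byte 2: 0xA3 = 10100011 (10xxxxxx ✓), payload 100011.
Byte 3: 0x8F = 10001111 (10xxxxxx ✓), payload 001111.
Concatenate: 0110100011001111 = 0x68CF (16 bits → U+68CF).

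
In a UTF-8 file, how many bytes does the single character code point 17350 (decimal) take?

U+43C6 = 0x43C6. UTF-8 uses 1 byte below 0x80, 2 below 0x800, 3 below 0x10000, 4 up to 0x10FFFF. 0x43C6 is in U+0800–U+FFFF → 3 bytes.

3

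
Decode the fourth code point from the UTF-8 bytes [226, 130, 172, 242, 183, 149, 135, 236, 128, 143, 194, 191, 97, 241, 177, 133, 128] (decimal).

Offset 0: leading byte 0xE2 = 11100010 → 3-byte char #1 = E2 82 AC.
Offset 3: leading byte 0xF2 = 11110010 → 4-byte char #2 = F2 B7 95 87.
Offset 7: leading byte 0xEC = 11101100 → 3-byte char #3 = EC 80 8F.
Offset 10: leading byte 0xC2 = 11000010 → 2-byte char #4 = C2 BF.
Leading byte 0xC2 = 11000010 matches 110xxxxx → 2-byte sequence.
Byte 1: 0xC2 = 11000010, payload 00010 (5 bits).
Byte 2: 0xBF = 10111111 (10xxxxxx ✓), payload 111111.
Concatenate: 00010111111 = 0xBF (11 bits → U+00BF).

U+00BF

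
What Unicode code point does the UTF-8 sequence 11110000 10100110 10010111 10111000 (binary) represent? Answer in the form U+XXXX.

Leading byte 0xF0 = 11110000 matches 11110xxx → 4-byte sequence.
Byte 1: 0xF0 = 11110000, payload 000 (3 bits).
Byte 2: 0xA6 = 10100110 (10xxxxxx ✓), payload 100110.
Byte 3: 0x97 = 10010111 (10xxxxxx ✓), payload 010111.
Byte 4: 0xB8 = 10111000 (10xxxxxx ✓), payload 111000.
Concatenate: 000100110010111111000 = 0x265F8 (21 bits → U+265F8).

U+265F8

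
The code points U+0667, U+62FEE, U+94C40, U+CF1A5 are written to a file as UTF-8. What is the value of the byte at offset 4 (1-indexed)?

1-indexed offset 4 is 0-indexed offset 3.
U+0667 → 2-byte form D9 A7 at offsets 0–1.
U+62FEE → 4-byte form F1 A2 BF AE at offsets 2–5.
Offset 3 falls in char 2's range; it's byte 2 of F1 A2 BF AE = 0xA2.

0xA2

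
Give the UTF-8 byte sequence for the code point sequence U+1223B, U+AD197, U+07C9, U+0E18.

U+1223B: 4-byte form → F0 92 88 BB.
U+AD197: 4-byte form → F2 AD 86 97.
U+07C9: 2-byte form → DF 89.
U+0E18: 3-byte form → E0 B8 98.
Concatenated (13 bytes): F0 92 88 BB F2 AD 86 97 DF 89 E0 B8 98.

F0 92 88 BB F2 AD 86 97 DF 89 E0 B8 98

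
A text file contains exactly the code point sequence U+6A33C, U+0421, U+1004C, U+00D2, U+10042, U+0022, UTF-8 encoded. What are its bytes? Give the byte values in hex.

U+6A33C: 4-byte form → F1 AA 8C BC.
U+0421: 2-byte form → D0 A1.
U+1004C: 4-byte form → F0 90 81 8C.
U+00D2: 2-byte form → C3 92.
U+10042: 4-byte form → F0 90 81 82.
U+0022: 1-byte form → 22.
Concatenated (17 bytes): F1 AA 8C BC D0 A1 F0 90 81 8C C3 92 F0 90 81 82 22.

F1 AA 8C BC D0 A1 F0 90 81 8C C3 92 F0 90 81 82 22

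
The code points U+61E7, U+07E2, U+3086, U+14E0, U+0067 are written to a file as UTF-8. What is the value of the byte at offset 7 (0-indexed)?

0x86

U+61E7 → 3-byte form E6 87 A7 at offsets 0–2.
U+07E2 → 2-byte form DF A2 at offsets 3–4.
U+3086 → 3-byte form E3 82 86 at offsets 5–7.
Offset 7 falls in char 3's range; it's byte 3 of E3 82 86 = 0x86.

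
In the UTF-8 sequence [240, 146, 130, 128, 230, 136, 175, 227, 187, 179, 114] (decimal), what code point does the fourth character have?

Offset 0: leading byte 0xF0 = 11110000 → 4-byte char #1 = F0 92 82 80.
Offset 4: leading byte 0xE6 = 11100110 → 3-byte char #2 = E6 88 AF.
Offset 7: leading byte 0xE3 = 11100011 → 3-byte char #3 = E3 BB B3.
Offset 10: leading byte 0x72 = 01110010 → 1-byte char #4 = 72.
Leading byte 0x72 = 01110010 matches 0xxxxxxx → 1-byte sequence.
Byte 1: 0x72 = 01110010, payload 1110010 (7 bits).
Concatenate: 1110010 = 0x72 (7 bits → U+0072).

U+0072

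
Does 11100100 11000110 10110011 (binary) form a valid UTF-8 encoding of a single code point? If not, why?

invalid (non-continuation byte where continuation expected)

Leading byte 0xE4 = 11100100 → 3-byte form.
Byte 2 is 0xC6 = 11000110, which is not 10xxxxxx — expected a continuation byte.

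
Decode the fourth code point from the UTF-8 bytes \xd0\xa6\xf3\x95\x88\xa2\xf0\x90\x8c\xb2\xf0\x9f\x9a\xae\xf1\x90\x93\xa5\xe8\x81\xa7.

U+1F6AE

Offset 0: leading byte 0xD0 = 11010000 → 2-byte char #1 = D0 A6.
Offset 2: leading byte 0xF3 = 11110011 → 4-byte char #2 = F3 95 88 A2.
Offset 6: leading byte 0xF0 = 11110000 → 4-byte char #3 = F0 90 8C B2.
Offset 10: leading byte 0xF0 = 11110000 → 4-byte char #4 = F0 9F 9A AE.
Leading byte 0xF0 = 11110000 matches 11110xxx → 4-byte sequence.
Byte 1: 0xF0 = 11110000, payload 000 (3 bits).
Byte 2: 0x9F = 10011111 (10xxxxxx ✓), payload 011111.
Byte 3: 0x9A = 10011010 (10xxxxxx ✓), payload 011010.
Byte 4: 0xAE = 10101110 (10xxxxxx ✓), payload 101110.
Concatenate: 000011111011010101110 = 0x1F6AE (21 bits → U+1F6AE).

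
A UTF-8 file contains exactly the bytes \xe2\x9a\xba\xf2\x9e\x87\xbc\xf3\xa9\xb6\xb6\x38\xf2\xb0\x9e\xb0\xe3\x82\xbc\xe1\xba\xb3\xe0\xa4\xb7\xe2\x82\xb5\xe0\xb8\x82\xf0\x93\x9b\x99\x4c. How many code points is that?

12

Byte at offset 0: 0xE2 = 11100010 → 3-byte char (#1). Advance 3.
Byte at offset 3: 0xF2 = 11110010 → 4-byte char (#2). Advance 4.
Byte at offset 7: 0xF3 = 11110011 → 4-byte char (#3). Advance 4.
Byte at offset 11: 0x38 = 00111000 → 1-byte char (#4). Advance 1.
Byte at offset 12: 0xF2 = 11110010 → 4-byte char (#5). Advance 4.
Byte at offset 16: 0xE3 = 11100011 → 3-byte char (#6). Advance 3.
Byte at offset 19: 0xE1 = 11100001 → 3-byte char (#7). Advance 3.
Byte at offset 22: 0xE0 = 11100000 → 3-byte char (#8). Advance 3.
Byte at offset 25: 0xE2 = 11100010 → 3-byte char (#9). Advance 3.
Byte at offset 28: 0xE0 = 11100000 → 3-byte char (#10). Advance 3.
Byte at offset 31: 0xF0 = 11110000 → 4-byte char (#11). Advance 4.
Byte at offset 35: 0x4C = 01001100 → 1-byte char (#12). Advance 1.
Reached end at offset 36 after 12 code points.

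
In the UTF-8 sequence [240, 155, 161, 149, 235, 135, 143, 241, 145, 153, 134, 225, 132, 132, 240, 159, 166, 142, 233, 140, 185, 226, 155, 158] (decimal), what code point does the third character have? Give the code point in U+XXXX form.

U+51646

Offset 0: leading byte 0xF0 = 11110000 → 4-byte char #1 = F0 9B A1 95.
Offset 4: leading byte 0xEB = 11101011 → 3-byte char #2 = EB 87 8F.
Offset 7: leading byte 0xF1 = 11110001 → 4-byte char #3 = F1 91 99 86.
Leading byte 0xF1 = 11110001 matches 11110xxx → 4-byte sequence.
Byte 1: 0xF1 = 11110001, payload 001 (3 bits).
Byte 2: 0x91 = 10010001 (10xxxxxx ✓), payload 010001.
Byte 3: 0x99 = 10011001 (10xxxxxx ✓), payload 011001.
Byte 4: 0x86 = 10000110 (10xxxxxx ✓), payload 000110.
Concatenate: 001010001011001000110 = 0x51646 (21 bits → U+51646).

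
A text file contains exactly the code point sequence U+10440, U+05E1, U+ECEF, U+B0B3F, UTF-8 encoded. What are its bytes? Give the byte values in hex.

U+10440: 4-byte form → F0 90 91 80.
U+05E1: 2-byte form → D7 A1.
U+ECEF: 3-byte form → EE B3 AF.
U+B0B3F: 4-byte form → F2 B0 AC BF.
Concatenated (13 bytes): F0 90 91 80 D7 A1 EE B3 AF F2 B0 AC BF.

F0 90 91 80 D7 A1 EE B3 AF F2 B0 AC BF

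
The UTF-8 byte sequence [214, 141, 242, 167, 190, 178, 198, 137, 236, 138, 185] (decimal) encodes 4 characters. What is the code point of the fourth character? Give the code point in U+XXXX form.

Offset 0: leading byte 0xD6 = 11010110 → 2-byte char #1 = D6 8D.
Offset 2: leading byte 0xF2 = 11110010 → 4-byte char #2 = F2 A7 BE B2.
Offset 6: leading byte 0xC6 = 11000110 → 2-byte char #3 = C6 89.
Offset 8: leading byte 0xEC = 11101100 → 3-byte char #4 = EC 8A B9.
Leading byte 0xEC = 11101100 matches 1110xxxx → 3-byte sequence.
Byte 1: 0xEC = 11101100, payload 1100 (4 bits).
Byte 2: 0x8A = 10001010 (10xxxxxx ✓), payload 001010.
Byte 3: 0xB9 = 10111001 (10xxxxxx ✓), payload 111001.
Concatenate: 1100001010111001 = 0xC2B9 (16 bits → U+C2B9).

U+C2B9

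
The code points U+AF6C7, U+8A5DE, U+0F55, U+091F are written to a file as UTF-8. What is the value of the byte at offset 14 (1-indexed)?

1-indexed offset 14 is 0-indexed offset 13.
U+AF6C7 → 4-byte form F2 AF 9B 87 at offsets 0–3.
U+8A5DE → 4-byte form F2 8A 97 9E at offsets 4–7.
U+0F55 → 3-byte form E0 BD 95 at offsets 8–10.
U+091F → 3-byte form E0 A4 9F at offsets 11–13.
Offset 13 falls in char 4's range; it's byte 3 of E0 A4 9F = 0x9F.

0x9F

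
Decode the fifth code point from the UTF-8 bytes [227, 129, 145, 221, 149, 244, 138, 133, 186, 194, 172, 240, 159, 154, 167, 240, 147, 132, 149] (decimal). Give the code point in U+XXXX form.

U+1F6A7

Offset 0: leading byte 0xE3 = 11100011 → 3-byte char #1 = E3 81 91.
Offset 3: leading byte 0xDD = 11011101 → 2-byte char #2 = DD 95.
Offset 5: leading byte 0xF4 = 11110100 → 4-byte char #3 = F4 8A 85 BA.
Offset 9: leading byte 0xC2 = 11000010 → 2-byte char #4 = C2 AC.
Offset 11: leading byte 0xF0 = 11110000 → 4-byte char #5 = F0 9F 9A A7.
Leading byte 0xF0 = 11110000 matches 11110xxx → 4-byte sequence.
Byte 1: 0xF0 = 11110000, payload 000 (3 bits).
Byte 2: 0x9F = 10011111 (10xxxxxx ✓), payload 011111.
Byte 3: 0x9A = 10011010 (10xxxxxx ✓), payload 011010.
Byte 4: 0xA7 = 10100111 (10xxxxxx ✓), payload 100111.
Concatenate: 000011111011010100111 = 0x1F6A7 (21 bits → U+1F6A7).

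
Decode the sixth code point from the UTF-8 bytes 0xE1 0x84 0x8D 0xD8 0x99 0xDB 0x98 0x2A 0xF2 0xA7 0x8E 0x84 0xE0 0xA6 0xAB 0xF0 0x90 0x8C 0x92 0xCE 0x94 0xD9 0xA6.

Offset 0: leading byte 0xE1 = 11100001 → 3-byte char #1 = E1 84 8D.
Offset 3: leading byte 0xD8 = 11011000 → 2-byte char #2 = D8 99.
Offset 5: leading byte 0xDB = 11011011 → 2-byte char #3 = DB 98.
Offset 7: leading byte 0x2A = 00101010 → 1-byte char #4 = 2A.
Offset 8: leading byte 0xF2 = 11110010 → 4-byte char #5 = F2 A7 8E 84.
Offset 12: leading byte 0xE0 = 11100000 → 3-byte char #6 = E0 A6 AB.
Leading byte 0xE0 = 11100000 matches 1110xxxx → 3-byte sequence.
Byte 1: 0xE0 = 11100000, payload 0000 (4 bits).
Byte 2: 0xA6 = 10100110 (10xxxxxx ✓), payload 100110.
Byte 3: 0xAB = 10101011 (10xxxxxx ✓), payload 101011.
Concatenate: 0000100110101011 = 0x9AB (16 bits → U+09AB).

U+09AB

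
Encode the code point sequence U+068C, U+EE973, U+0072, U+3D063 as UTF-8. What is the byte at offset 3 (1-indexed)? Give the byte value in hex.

0xF3

1-indexed offset 3 is 0-indexed offset 2.
U+068C → 2-byte form DA 8C at offsets 0–1.
U+EE973 → 4-byte form F3 AE A5 B3 at offsets 2–5.
Offset 2 falls in char 2's range; it's byte 1 of F3 AE A5 B3 = 0xF3.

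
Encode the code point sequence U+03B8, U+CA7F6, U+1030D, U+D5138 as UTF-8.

CE B8 F3 8A 9F B6 F0 90 8C 8D F3 95 84 B8

U+03B8: 2-byte form → CE B8.
U+CA7F6: 4-byte form → F3 8A 9F B6.
U+1030D: 4-byte form → F0 90 8C 8D.
U+D5138: 4-byte form → F3 95 84 B8.
Concatenated (14 bytes): CE B8 F3 8A 9F B6 F0 90 8C 8D F3 95 84 B8.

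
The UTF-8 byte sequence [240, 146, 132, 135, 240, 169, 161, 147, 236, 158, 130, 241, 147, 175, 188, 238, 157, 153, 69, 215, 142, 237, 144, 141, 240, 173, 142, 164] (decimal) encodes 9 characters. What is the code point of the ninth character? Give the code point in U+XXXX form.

U+2D3A4

Offset 0: leading byte 0xF0 = 11110000 → 4-byte char #1 = F0 92 84 87.
Offset 4: leading byte 0xF0 = 11110000 → 4-byte char #2 = F0 A9 A1 93.
Offset 8: leading byte 0xEC = 11101100 → 3-byte char #3 = EC 9E 82.
Offset 11: leading byte 0xF1 = 11110001 → 4-byte char #4 = F1 93 AF BC.
Offset 15: leading byte 0xEE = 11101110 → 3-byte char #5 = EE 9D 99.
Offset 18: leading byte 0x45 = 01000101 → 1-byte char #6 = 45.
Offset 19: leading byte 0xD7 = 11010111 → 2-byte char #7 = D7 8E.
Offset 21: leading byte 0xED = 11101101 → 3-byte char #8 = ED 90 8D.
Offset 24: leading byte 0xF0 = 11110000 → 4-byte char #9 = F0 AD 8E A4.
Leading byte 0xF0 = 11110000 matches 11110xxx → 4-byte sequence.
Byte 1: 0xF0 = 11110000, payload 000 (3 bits).
Byte 2: 0xAD = 10101101 (10xxxxxx ✓), payload 101101.
Byte 3: 0x8E = 10001110 (10xxxxxx ✓), payload 001110.
Byte 4: 0xA4 = 10100100 (10xxxxxx ✓), payload 100100.
Concatenate: 000101101001110100100 = 0x2D3A4 (21 bits → U+2D3A4).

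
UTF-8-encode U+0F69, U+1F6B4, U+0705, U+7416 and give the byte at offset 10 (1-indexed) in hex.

1-indexed offset 10 is 0-indexed offset 9.
U+0F69 → 3-byte form E0 BD A9 at offsets 0–2.
U+1F6B4 → 4-byte form F0 9F 9A B4 at offsets 3–6.
U+0705 → 2-byte form DC 85 at offsets 7–8.
U+7416 → 3-byte form E7 90 96 at offsets 9–11.
Offset 9 falls in char 4's range; it's byte 1 of E7 90 96 = 0xE7.

0xE7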